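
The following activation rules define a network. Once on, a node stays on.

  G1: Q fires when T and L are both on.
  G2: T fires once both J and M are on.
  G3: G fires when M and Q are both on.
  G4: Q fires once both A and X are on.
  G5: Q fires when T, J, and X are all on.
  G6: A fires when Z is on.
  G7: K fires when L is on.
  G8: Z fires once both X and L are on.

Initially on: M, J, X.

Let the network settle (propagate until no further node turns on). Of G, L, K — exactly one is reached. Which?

J and M are on, so T fires (G2).
G5: T, J, and X on → Q on.
G3: M and Q on → G on.
K would need L (G7), but L never turns on. No rule produces L, and it is not given.

G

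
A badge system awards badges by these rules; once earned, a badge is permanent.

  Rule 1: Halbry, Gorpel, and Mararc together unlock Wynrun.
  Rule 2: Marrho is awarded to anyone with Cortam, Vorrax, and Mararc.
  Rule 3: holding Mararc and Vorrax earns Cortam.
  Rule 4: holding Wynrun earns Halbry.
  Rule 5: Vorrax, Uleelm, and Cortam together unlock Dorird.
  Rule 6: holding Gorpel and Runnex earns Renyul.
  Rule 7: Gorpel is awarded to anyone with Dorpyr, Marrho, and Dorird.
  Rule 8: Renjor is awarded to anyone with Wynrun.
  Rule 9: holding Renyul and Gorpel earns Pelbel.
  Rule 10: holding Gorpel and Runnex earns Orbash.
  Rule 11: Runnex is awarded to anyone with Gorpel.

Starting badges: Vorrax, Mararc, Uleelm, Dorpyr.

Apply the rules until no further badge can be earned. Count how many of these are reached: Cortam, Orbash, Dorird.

With Mararc and Vorrax, Cortam is earned (Rule 3).
With Cortam, Vorrax, and Mararc, Marrho is earned (Rule 2).
With Vorrax, Uleelm, and Cortam, Dorird is earned (Rule 5).
With Dorpyr, Marrho, and Dorird, Gorpel is earned (Rule 7).
With Gorpel, Runnex is earned (Rule 11).
With Gorpel and Runnex, Orbash is earned (Rule 10).
Cortam: reached.
Orbash: reached.
Dorird: reached.
All 3 are reached.

3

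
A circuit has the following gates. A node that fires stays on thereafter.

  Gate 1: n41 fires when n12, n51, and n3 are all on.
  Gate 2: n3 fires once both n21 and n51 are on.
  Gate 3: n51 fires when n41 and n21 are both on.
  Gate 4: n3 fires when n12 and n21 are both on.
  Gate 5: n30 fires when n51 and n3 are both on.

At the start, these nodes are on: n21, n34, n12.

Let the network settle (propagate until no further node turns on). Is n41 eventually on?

No

n41 would need n12, n51, and n3 (Gate 1), but n51 never turns on.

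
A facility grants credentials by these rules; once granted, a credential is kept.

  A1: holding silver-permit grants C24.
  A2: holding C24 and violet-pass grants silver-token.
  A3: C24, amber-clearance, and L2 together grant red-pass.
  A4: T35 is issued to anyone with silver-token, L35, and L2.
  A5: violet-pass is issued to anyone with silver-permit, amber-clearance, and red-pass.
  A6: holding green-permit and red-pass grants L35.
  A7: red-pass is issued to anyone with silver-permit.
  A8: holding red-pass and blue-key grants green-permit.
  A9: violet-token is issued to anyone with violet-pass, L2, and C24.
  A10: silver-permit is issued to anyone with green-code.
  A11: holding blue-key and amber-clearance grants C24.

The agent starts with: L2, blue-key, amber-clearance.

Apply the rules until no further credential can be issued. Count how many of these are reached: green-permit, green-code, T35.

1

Holding blue-key and amber-clearance grants C24 (A11).
Holding C24, amber-clearance, and L2 grants red-pass (A3).
Holding red-pass and blue-key grants green-permit (A8).
green-permit: reached.
No rule produces green-code, and it is not given.
T35 would need silver-token, L35, and L2 (A4), but silver-token is never granted.
Reached: green-permit — 1 of the 3.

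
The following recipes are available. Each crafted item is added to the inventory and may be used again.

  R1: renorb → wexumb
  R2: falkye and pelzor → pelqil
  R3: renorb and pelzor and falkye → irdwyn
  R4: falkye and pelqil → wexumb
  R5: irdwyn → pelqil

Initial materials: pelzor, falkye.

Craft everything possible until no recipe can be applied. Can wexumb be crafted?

Yes

Using R2, falkye and pelzor make pelqil.
Using R4, falkye and pelqil make wexumb.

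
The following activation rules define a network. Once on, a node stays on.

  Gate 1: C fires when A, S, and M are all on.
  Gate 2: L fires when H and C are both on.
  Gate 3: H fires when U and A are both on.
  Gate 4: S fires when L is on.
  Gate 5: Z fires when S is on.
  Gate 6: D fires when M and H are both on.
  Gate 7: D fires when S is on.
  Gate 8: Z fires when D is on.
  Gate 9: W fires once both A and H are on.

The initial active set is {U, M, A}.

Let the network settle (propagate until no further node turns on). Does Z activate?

Yes

Gate 3: U and A on → H on.
M and H are on, so D fires (Gate 6).
D is on, so Z fires (Gate 8).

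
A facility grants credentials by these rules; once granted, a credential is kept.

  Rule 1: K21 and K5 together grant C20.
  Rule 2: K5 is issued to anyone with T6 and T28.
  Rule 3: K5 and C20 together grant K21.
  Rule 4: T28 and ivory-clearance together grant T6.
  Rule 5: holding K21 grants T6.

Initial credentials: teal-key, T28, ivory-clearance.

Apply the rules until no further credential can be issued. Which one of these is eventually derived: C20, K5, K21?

K5

Holding T28 and ivory-clearance grants T6 (Rule 4).
Holding T6 and T28 grants K5 (Rule 2).
C20 would need K21 and K5 (Rule 1), but K21 is never granted. K21 would need K5 and C20 (Rule 3), but C20 is never granted.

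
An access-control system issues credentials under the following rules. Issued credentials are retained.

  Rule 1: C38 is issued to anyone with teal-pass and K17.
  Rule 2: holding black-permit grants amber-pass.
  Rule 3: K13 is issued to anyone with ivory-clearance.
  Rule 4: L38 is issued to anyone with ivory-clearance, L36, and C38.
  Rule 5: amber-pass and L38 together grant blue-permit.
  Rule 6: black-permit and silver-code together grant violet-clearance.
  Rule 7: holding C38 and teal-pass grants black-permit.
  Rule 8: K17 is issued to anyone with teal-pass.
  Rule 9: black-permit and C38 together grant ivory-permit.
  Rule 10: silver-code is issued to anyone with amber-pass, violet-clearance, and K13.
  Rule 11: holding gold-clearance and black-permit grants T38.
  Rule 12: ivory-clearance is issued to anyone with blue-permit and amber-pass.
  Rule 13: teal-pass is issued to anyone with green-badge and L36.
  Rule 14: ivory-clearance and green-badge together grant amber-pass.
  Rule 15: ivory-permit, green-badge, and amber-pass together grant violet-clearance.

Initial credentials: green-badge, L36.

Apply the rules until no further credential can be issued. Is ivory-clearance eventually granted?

No

ivory-clearance would need blue-permit and amber-pass (Rule 12), but blue-permit is never granted.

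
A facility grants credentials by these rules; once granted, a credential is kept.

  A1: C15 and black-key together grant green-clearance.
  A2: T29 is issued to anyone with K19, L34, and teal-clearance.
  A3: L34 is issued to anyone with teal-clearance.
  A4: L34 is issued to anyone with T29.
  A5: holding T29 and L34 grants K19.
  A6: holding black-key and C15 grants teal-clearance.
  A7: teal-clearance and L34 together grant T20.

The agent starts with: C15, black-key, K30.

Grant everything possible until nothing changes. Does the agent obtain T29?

T29 would need K19, L34, and teal-clearance (A2), but K19 is never granted.

No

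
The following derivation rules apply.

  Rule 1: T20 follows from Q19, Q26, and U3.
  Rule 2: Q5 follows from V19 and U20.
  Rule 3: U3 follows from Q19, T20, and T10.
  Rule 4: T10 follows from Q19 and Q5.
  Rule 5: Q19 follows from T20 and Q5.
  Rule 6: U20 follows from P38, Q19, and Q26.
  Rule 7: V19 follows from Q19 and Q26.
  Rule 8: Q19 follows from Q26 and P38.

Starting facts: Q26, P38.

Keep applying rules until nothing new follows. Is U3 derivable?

No

U3 would need Q19, T20, and T10 (Rule 3), but T20 is never established.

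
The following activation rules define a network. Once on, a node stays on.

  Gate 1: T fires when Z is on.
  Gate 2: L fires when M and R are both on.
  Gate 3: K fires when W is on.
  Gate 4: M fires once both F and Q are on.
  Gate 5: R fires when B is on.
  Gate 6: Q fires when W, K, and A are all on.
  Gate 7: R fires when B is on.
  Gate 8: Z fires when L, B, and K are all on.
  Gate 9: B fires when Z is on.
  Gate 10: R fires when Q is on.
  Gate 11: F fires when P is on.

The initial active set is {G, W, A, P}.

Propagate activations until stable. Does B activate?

B would need Z (Gate 9), but Z never turns on.

No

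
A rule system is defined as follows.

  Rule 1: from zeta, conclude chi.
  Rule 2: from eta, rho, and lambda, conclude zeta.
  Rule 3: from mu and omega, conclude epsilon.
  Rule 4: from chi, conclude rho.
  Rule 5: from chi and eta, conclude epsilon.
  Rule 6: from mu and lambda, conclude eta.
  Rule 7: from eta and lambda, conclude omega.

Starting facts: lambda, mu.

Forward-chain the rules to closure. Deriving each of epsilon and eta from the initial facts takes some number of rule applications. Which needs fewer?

eta

eta: From mu and lambda, Rule 6 gives eta. [1 rule application]
epsilon: From mu and lambda, Rule 6 gives eta. eta and lambda hold, so omega follows (Rule 7). mu and omega hold, so epsilon follows (Rule 3). [3 rule applications]
eta needs fewer.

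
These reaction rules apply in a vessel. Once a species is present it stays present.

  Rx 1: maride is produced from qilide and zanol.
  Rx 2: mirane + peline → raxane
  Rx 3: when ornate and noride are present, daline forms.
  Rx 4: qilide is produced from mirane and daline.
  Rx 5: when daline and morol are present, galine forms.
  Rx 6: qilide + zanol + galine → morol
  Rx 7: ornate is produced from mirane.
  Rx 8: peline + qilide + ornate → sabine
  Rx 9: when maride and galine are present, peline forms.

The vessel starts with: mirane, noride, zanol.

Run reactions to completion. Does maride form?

mirane present → ornate forms (Rx 7).
ornate and noride present → daline forms (Rx 3).
mirane and daline present → qilide forms (Rx 4).
qilide and zanol present → maride forms (Rx 1).

Yes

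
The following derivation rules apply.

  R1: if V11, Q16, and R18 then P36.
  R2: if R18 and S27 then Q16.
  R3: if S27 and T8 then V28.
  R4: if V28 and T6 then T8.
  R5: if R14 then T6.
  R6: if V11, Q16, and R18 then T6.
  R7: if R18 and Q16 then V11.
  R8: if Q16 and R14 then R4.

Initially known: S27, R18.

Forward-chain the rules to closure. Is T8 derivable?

T8 would need V28 and T6 (R4), but V28 is never established.

No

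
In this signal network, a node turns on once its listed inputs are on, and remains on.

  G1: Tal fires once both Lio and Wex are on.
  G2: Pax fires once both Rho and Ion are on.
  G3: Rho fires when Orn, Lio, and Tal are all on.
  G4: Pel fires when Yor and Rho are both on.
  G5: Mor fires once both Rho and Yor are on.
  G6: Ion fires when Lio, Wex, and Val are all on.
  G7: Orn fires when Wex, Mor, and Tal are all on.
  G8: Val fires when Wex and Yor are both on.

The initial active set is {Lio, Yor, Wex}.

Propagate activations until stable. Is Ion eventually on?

Yes

G8: Wex and Yor on → Val on.
Lio, Wex, and Val are on, so Ion fires (G6).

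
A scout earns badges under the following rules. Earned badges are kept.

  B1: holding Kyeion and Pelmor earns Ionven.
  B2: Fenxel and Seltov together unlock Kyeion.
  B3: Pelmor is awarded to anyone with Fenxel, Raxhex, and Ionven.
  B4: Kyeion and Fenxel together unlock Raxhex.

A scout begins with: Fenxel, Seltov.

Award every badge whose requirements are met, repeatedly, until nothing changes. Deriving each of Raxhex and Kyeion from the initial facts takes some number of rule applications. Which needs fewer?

Kyeion: With Fenxel and Seltov, Kyeion is earned (B2). [1 rule application]
Raxhex: With Fenxel and Seltov, Kyeion is earned (B2). With Kyeion and Fenxel, Raxhex is earned (B4). [2 rule applications]
Kyeion needs fewer.

Kyeion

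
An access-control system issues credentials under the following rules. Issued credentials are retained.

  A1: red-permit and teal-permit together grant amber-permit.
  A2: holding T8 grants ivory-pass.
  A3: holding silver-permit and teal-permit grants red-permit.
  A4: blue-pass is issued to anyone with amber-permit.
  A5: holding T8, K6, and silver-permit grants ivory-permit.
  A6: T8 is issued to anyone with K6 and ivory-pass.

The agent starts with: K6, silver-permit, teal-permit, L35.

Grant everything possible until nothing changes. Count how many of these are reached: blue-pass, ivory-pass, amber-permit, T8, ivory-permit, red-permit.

Holding silver-permit and teal-permit grants red-permit (A3).
Holding red-permit and teal-permit grants amber-permit (A1).
Holding amber-permit grants blue-pass (A4).
blue-pass: reached.
ivory-pass would need T8 (A2), but T8 is never granted.
amber-permit: reached.
T8 would need K6 and ivory-pass (A6), but ivory-pass is never granted.
ivory-permit would need T8, K6, and silver-permit (A5), but T8 is never granted.
red-permit: reached.
Reached: blue-pass, amber-permit, and red-permit — 3 of the 6.

3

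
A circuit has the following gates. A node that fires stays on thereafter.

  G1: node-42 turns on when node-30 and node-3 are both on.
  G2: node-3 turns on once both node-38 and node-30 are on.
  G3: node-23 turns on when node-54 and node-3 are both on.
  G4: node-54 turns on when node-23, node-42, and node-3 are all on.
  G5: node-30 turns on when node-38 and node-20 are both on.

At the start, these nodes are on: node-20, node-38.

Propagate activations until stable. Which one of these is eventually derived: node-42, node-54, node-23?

node-42

node-38 and node-20 are on, so node-30 turns on (G5).
G2: node-38 and node-30 on → node-3 on.
node-30 and node-3 are on, so node-42 turns on (G1).
node-23 would need node-54 and node-3 (G3), but node-54 never turns on. node-54 would need node-23, node-42, and node-3 (G4), but node-23 never turns on.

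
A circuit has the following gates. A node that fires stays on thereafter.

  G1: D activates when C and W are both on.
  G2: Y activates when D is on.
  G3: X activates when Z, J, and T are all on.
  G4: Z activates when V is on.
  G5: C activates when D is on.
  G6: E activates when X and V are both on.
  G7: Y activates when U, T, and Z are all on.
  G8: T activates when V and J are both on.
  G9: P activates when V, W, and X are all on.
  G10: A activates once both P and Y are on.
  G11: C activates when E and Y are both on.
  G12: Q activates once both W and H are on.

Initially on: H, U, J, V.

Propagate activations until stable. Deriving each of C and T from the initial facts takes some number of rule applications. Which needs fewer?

T

T: V and J are on, so T activates (G8). [1 rule application]
C: V and J are on, so T activates (G8). G4: V on → Z on. G3: Z, J, and T on → X on. G7: U, T, and Z on → Y on. G6: X and V on → E on. E and Y are on, so C activates (G11). [6 rule applications]
T needs fewer.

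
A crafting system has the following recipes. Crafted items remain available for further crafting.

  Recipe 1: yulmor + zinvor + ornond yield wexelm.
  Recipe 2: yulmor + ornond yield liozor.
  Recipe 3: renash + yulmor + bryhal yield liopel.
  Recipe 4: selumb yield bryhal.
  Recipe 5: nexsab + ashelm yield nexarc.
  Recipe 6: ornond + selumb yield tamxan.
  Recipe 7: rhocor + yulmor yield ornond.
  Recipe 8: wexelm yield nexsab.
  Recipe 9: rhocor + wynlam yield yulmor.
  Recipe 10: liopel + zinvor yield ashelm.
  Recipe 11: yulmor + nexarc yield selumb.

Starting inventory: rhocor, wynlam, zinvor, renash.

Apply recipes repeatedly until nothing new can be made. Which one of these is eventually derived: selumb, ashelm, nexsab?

nexsab

rhocor + wynlam → yulmor (Recipe 9).
Using Recipe 7, rhocor and yulmor make ornond.
yulmor + zinvor + ornond → wexelm (Recipe 1).
wexelm → nexsab (Recipe 8).
ashelm would need liopel and zinvor (Recipe 10), but liopel is never obtained. selumb would need yulmor and nexarc (Recipe 11), but nexarc is never obtained.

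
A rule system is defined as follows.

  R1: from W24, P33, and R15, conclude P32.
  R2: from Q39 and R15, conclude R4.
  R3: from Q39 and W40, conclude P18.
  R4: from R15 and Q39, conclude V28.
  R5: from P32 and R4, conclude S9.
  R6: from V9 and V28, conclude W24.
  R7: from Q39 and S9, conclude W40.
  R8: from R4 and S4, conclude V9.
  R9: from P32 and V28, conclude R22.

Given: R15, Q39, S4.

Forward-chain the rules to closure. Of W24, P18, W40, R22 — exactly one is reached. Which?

W24

Q39 and R15 hold, so R4 follows (R2).
From R15 and Q39, R4 gives V28.
R4 and S4 hold, so V9 follows (R8).
From V9 and V28, R6 gives W24.
W40 would need Q39 and S9 (R7), but S9 is never established. R22 would need P32 and V28 (R9), but P32 is never established. P18 would need Q39 and W40 (R3), but W40 is never established.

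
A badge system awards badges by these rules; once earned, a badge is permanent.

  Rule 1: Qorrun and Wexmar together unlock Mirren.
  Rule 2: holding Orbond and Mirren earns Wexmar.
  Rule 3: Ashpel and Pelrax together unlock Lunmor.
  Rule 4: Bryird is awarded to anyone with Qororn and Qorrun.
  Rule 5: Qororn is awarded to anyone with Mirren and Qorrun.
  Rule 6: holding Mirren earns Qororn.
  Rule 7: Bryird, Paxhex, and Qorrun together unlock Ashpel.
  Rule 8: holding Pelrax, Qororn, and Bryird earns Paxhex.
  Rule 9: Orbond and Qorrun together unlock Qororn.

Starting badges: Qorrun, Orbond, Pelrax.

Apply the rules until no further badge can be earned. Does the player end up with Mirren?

No

Mirren would need Qorrun and Wexmar (Rule 1), but Wexmar is never earned.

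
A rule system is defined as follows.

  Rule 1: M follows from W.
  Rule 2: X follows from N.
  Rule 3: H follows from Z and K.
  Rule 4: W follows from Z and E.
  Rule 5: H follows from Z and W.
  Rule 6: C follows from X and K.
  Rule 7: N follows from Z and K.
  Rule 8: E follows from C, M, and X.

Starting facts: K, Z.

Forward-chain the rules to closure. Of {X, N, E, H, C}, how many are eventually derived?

Z and K hold, so H follows (Rule 3).
Z and K hold, so N follows (Rule 7).
N holds, so X follows (Rule 2).
From X and K, Rule 6 gives C.
X: reached.
N: reached.
E would need C, M, and X (Rule 8), but M is never established.
H: reached.
C: reached.
Reached: X, N, H, and C — 4 of the 5.

4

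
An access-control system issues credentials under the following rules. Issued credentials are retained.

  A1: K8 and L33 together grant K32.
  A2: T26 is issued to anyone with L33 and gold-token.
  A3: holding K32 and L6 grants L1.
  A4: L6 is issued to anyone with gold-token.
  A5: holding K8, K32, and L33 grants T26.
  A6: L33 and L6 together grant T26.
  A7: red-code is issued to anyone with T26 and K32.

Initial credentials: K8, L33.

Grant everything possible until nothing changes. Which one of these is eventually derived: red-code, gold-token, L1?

red-code

Holding K8 and L33 grants K32 (A1).
Holding K8, K32, and L33 grants T26 (A5).
Holding T26 and K32 grants red-code (A7).
No rule produces gold-token, and it is not given. L1 would need K32 and L6 (A3), but L6 is never granted.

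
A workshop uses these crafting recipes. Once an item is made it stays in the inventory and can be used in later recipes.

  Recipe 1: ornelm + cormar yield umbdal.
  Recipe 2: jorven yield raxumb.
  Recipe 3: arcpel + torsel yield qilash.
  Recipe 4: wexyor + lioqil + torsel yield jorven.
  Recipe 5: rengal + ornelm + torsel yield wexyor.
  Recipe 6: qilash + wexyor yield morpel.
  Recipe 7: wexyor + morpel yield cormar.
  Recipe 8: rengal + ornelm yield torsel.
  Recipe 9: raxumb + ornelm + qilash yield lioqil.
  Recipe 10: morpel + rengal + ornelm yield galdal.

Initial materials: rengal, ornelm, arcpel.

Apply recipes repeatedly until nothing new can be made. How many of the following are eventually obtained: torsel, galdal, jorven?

Using Recipe 8, rengal and ornelm make torsel.
Using Recipe 5, rengal, ornelm, and torsel make wexyor.
arcpel + torsel → qilash (Recipe 3).
Using Recipe 6, qilash and wexyor make morpel.
morpel + rengal + ornelm → galdal (Recipe 10).
torsel: reached.
galdal: reached.
jorven would need wexyor, lioqil, and torsel (Recipe 4), but lioqil is never obtained.
Reached: torsel and galdal — 2 of the 3.

2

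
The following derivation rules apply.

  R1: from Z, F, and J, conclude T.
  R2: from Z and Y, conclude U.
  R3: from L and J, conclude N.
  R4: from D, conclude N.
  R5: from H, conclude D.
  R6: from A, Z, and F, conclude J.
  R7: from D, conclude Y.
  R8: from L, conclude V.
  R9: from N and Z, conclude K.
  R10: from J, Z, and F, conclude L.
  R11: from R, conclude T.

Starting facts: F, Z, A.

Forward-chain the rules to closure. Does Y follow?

Y would need D (R7), but D is never established.

No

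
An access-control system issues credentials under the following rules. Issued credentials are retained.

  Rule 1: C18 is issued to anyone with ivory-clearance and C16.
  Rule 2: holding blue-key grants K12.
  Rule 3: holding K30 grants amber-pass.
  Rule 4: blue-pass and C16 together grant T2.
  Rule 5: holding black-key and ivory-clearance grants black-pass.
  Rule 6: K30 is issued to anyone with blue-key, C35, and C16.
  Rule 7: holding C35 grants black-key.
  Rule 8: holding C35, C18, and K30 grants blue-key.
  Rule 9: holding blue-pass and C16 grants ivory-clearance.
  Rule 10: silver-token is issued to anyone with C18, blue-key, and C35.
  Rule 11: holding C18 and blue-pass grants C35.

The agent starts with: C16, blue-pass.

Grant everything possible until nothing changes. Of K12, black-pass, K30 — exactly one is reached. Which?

Holding blue-pass and C16 grants ivory-clearance (Rule 9).
Holding ivory-clearance and C16 grants C18 (Rule 1).
Holding C18 and blue-pass grants C35 (Rule 11).
Holding C35 grants black-key (Rule 7).
Holding black-key and ivory-clearance grants black-pass (Rule 5).
K30 would need blue-key, C35, and C16 (Rule 6), but blue-key is never granted. K12 would need blue-key (Rule 2), but blue-key is never granted.

black-pass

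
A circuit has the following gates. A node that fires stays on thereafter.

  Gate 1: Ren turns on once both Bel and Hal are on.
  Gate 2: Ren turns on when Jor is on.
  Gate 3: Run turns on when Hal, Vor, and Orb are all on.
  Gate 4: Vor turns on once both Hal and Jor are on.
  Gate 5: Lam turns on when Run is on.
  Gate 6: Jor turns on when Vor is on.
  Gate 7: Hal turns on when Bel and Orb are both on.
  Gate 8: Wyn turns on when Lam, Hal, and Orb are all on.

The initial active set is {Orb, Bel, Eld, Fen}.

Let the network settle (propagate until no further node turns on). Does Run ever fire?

Run would need Hal, Vor, and Orb (Gate 3), but Vor never turns on.

No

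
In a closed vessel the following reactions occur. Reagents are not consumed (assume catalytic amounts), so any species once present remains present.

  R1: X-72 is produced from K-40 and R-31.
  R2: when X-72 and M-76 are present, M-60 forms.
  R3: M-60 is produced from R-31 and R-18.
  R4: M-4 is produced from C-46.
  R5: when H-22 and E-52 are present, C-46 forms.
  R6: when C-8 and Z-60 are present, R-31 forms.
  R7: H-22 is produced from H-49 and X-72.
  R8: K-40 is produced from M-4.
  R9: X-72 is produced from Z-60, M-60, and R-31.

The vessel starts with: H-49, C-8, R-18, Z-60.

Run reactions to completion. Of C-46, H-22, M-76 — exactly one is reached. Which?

H-22

C-8 and Z-60 present → R-31 forms (R6).
R-31 and R-18 present → M-60 forms (R3).
Z-60, M-60, and R-31 present → X-72 forms (R9).
H-49 and X-72 present → H-22 forms (R7).
C-46 would need H-22 and E-52 (R5), but E-52 never forms. No rule produces M-76, and it is not given.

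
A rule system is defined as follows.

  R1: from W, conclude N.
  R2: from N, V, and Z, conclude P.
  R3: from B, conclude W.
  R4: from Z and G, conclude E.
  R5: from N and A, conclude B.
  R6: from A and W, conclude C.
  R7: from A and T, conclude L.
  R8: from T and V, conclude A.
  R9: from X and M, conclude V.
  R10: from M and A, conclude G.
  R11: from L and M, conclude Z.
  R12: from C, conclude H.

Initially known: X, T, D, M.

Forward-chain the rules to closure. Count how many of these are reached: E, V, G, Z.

4

X and M hold, so V follows (R9).
T and V hold, so A follows (R8).
A and T hold, so L follows (R7).
M and A hold, so G follows (R10).
L and M hold, so Z follows (R11).
Z and G hold, so E follows (R4).
E: reached.
V: reached.
G: reached.
Z: reached.
All 4 are reached.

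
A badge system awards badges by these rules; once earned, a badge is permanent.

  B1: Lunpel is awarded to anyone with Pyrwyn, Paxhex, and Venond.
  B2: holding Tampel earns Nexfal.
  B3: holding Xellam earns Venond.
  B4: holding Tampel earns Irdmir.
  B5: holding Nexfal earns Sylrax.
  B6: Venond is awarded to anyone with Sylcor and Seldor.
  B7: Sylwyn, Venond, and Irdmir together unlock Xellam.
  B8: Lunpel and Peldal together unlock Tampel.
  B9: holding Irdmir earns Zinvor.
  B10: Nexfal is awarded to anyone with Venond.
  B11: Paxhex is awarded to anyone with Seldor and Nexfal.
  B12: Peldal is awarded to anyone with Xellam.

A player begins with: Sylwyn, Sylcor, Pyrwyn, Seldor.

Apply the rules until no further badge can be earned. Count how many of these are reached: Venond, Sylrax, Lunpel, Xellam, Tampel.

With Sylcor and Seldor, Venond is earned (B6).
With Venond, Nexfal is earned (B10).
With Seldor and Nexfal, Paxhex is earned (B11).
With Nexfal, Sylrax is earned (B5).
With Pyrwyn, Paxhex, and Venond, Lunpel is earned (B1).
Venond: reached.
Sylrax: reached.
Lunpel: reached.
Xellam would need Sylwyn, Venond, and Irdmir (B7), but Irdmir is never earned.
Tampel would need Lunpel and Peldal (B8), but Peldal is never earned.
Reached: Venond, Sylrax, and Lunpel — 3 of the 5.

3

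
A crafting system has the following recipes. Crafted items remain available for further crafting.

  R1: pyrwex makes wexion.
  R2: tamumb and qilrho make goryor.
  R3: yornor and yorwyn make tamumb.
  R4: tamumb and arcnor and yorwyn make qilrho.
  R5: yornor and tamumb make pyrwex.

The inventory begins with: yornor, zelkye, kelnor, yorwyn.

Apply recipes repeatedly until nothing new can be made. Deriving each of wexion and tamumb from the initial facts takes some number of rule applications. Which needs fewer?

tamumb

tamumb: yornor and yorwyn → tamumb (R3). [1 rule application]
wexion: Using R3, yornor and yorwyn make tamumb. yornor and tamumb → pyrwex (R5). Using R1, pyrwex makes wexion. [3 rule applications]
tamumb needs fewer.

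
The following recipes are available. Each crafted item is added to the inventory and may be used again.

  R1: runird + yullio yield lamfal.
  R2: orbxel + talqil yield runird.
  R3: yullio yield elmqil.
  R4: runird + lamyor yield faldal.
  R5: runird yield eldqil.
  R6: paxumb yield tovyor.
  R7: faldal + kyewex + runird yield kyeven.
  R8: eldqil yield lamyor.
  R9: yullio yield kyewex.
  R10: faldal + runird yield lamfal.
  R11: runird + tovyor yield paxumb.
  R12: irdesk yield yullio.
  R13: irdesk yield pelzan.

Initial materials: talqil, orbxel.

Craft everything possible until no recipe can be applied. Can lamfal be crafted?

Yes

orbxel + talqil → runird (R2).
Using R5, runird makes eldqil.
Using R8, eldqil makes lamyor.
runird + lamyor → faldal (R4).
faldal + runird → lamfal (R10).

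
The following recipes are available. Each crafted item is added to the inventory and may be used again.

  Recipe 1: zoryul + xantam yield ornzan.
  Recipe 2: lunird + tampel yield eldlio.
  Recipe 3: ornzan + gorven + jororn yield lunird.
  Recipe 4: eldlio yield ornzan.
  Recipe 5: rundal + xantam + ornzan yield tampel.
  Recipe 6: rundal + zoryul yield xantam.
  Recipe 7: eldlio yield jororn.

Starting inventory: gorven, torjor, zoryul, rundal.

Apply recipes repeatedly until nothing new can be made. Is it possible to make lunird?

No

lunird would need ornzan, gorven, and jororn (Recipe 3), but jororn is never obtained.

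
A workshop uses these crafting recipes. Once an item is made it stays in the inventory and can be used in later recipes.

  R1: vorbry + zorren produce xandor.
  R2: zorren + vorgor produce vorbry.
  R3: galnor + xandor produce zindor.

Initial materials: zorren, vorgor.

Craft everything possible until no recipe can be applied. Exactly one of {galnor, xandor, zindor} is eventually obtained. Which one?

Using R2, zorren and vorgor make vorbry.
Using R1, vorbry and zorren make xandor.
zindor would need galnor and xandor (R3), but galnor is never obtained. No rule produces galnor, and it is not given.

xandor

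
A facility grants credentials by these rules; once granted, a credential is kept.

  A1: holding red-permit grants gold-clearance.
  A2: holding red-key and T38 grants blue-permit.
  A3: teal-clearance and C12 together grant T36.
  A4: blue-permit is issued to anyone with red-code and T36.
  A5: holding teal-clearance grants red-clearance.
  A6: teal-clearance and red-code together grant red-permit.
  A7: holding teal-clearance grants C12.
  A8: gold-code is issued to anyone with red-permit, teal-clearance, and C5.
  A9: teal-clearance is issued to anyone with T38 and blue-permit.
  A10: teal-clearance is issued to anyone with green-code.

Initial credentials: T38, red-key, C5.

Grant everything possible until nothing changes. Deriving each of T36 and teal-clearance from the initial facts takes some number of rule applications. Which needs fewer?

teal-clearance: Holding red-key and T38 grants blue-permit (A2). Holding T38 and blue-permit grants teal-clearance (A9). [2 rule applications]
T36: Holding red-key and T38 grants blue-permit (A2). Holding T38 and blue-permit grants teal-clearance (A9). Holding teal-clearance grants C12 (A7). Holding teal-clearance and C12 grants T36 (A3). [4 rule applications]
teal-clearance needs fewer.

teal-clearance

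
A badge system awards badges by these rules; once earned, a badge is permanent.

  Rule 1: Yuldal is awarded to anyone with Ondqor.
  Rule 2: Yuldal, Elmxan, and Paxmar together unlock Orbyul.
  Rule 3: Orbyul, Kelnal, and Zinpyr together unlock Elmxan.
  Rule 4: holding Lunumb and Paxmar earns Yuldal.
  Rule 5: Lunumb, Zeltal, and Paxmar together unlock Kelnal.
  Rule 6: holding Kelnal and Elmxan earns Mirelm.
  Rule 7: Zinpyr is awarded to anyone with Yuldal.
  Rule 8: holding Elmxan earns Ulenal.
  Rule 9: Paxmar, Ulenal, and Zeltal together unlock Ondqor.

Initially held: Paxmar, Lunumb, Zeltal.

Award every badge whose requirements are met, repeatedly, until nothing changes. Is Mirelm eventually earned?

No

Mirelm would need Kelnal and Elmxan (Rule 6), but Elmxan is never earned.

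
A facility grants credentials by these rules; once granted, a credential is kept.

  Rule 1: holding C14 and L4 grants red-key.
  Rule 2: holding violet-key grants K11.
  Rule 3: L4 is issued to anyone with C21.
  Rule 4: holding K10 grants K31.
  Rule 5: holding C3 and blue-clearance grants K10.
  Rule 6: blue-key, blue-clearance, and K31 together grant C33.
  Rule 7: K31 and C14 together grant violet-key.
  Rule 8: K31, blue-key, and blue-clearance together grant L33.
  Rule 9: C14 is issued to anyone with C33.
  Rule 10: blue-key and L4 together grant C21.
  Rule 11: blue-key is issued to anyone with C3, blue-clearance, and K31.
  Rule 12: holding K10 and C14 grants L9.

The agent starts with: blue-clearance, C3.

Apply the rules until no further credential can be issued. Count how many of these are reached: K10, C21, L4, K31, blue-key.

3

Holding C3 and blue-clearance grants K10 (Rule 5).
Holding K10 grants K31 (Rule 4).
Holding C3, blue-clearance, and K31 grants blue-key (Rule 11).
K10: reached.
C21 would need blue-key and L4 (Rule 10), but L4 is never granted.
L4 would need C21 (Rule 3), but C21 is never granted.
K31: reached.
blue-key: reached.
Reached: K10, K31, and blue-key — 3 of the 5.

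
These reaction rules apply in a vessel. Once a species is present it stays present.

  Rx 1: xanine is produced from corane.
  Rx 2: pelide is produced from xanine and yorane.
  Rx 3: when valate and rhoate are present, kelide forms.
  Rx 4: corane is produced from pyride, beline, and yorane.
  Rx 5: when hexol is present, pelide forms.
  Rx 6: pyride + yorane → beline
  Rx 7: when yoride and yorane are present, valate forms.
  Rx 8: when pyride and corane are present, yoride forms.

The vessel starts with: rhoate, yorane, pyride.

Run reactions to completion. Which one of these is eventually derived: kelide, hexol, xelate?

pyride and yorane present → beline forms (Rx 6).
pyride, beline, and yorane present → corane forms (Rx 4).
pyride and corane present → yoride forms (Rx 8).
yoride and yorane present → valate forms (Rx 7).
valate and rhoate present → kelide forms (Rx 3).
No rule produces hexol, and it is not given. No rule produces xelate, and it is not given.

kelide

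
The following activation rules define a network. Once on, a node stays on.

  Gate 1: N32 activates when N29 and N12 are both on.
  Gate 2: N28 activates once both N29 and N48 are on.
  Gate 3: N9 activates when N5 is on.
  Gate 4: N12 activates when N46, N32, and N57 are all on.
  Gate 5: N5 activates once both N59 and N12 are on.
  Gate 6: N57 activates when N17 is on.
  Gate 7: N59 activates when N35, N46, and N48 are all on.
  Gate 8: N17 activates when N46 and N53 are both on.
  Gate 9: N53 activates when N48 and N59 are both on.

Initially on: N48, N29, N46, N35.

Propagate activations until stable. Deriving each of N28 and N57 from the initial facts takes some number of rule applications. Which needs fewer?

N28: N29 and N48 are on, so N28 activates (Gate 2). [1 rule application]
N57: N35, N46, and N48 are on, so N59 activates (Gate 7). Gate 9: N48 and N59 on → N53 on. Gate 8: N46 and N53 on → N17 on. N17 is on, so N57 activates (Gate 6). [4 rule applications]
N28 needs fewer.

N28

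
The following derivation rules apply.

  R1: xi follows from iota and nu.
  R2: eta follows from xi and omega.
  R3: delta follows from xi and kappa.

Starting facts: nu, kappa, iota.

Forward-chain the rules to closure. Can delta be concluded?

Yes

iota and nu hold, so xi follows (R1).
From xi and kappa, R3 gives delta.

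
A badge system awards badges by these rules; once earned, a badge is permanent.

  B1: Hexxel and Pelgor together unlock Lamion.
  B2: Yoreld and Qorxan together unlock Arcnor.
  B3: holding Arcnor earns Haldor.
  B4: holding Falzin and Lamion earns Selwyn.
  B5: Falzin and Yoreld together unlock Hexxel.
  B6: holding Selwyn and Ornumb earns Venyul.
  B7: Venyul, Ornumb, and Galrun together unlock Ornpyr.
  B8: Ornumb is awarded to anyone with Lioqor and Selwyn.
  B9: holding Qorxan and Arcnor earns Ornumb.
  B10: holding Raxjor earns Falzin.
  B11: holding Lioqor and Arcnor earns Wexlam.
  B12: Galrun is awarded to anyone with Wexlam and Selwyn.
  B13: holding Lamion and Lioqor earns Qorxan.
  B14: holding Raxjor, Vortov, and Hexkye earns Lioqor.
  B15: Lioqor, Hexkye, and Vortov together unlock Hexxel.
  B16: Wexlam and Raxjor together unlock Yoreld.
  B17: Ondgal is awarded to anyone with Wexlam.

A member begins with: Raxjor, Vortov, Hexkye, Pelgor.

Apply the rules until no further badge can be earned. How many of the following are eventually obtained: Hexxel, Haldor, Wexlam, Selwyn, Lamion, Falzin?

With Raxjor, Falzin is earned (B10).
With Raxjor, Vortov, and Hexkye, Lioqor is earned (B14).
With Lioqor, Hexkye, and Vortov, Hexxel is earned (B15).
With Hexxel and Pelgor, Lamion is earned (B1).
With Falzin and Lamion, Selwyn is earned (B4).
Hexxel: reached.
Haldor would need Arcnor (B3), but Arcnor is never earned.
Wexlam would need Lioqor and Arcnor (B11), but Arcnor is never earned.
Selwyn: reached.
Lamion: reached.
Falzin: reached.
Reached: Hexxel, Selwyn, Lamion, and Falzin — 4 of the 6.

4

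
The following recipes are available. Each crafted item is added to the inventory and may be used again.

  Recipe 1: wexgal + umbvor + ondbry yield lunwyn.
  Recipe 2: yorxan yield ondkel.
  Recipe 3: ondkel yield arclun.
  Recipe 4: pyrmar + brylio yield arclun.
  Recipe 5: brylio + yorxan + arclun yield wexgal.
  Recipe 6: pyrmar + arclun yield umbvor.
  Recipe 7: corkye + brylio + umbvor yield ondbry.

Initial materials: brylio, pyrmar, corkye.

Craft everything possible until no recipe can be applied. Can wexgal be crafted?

No

wexgal would need brylio, yorxan, and arclun (Recipe 5), but yorxan is never obtained.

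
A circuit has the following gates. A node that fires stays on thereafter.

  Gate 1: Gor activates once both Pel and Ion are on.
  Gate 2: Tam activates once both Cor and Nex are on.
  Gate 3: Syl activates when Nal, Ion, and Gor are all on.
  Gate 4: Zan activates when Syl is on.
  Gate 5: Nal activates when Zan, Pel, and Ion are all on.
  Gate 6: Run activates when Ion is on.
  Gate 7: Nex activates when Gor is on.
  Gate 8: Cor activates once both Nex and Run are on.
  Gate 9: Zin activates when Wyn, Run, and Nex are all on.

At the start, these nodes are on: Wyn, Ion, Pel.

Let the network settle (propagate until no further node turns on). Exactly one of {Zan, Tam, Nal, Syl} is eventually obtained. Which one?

Tam

Gate 6: Ion on → Run on.
Pel and Ion are on, so Gor activates (Gate 1).
Gor is on, so Nex activates (Gate 7).
Nex and Run are on, so Cor activates (Gate 8).
Cor and Nex are on, so Tam activates (Gate 2).
Nal would need Zan, Pel, and Ion (Gate 5), but Zan never turns on. Zan would need Syl (Gate 4), but Syl never turns on. Syl would need Nal, Ion, and Gor (Gate 3), but Nal never turns on.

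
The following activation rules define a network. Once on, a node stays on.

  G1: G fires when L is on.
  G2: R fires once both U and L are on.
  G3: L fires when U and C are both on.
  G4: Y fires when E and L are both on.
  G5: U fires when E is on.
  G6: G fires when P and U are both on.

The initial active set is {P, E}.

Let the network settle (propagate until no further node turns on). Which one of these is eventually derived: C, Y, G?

G

G5: E on → U on.
P and U are on, so G fires (G6).
Y would need E and L (G4), but L never turns on. No rule produces C, and it is not given.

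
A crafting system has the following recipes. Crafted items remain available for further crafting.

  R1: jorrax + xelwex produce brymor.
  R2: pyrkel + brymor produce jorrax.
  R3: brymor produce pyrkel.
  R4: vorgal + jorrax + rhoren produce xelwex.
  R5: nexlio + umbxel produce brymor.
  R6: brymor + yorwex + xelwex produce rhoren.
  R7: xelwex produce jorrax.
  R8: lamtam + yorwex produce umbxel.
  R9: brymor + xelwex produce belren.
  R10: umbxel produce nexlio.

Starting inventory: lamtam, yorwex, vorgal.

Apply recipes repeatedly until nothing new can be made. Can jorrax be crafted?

Yes

lamtam + yorwex → umbxel (R8).
umbxel → nexlio (R10).
Using R5, nexlio and umbxel make brymor.
Using R3, brymor makes pyrkel.
pyrkel + brymor → jorrax (R2).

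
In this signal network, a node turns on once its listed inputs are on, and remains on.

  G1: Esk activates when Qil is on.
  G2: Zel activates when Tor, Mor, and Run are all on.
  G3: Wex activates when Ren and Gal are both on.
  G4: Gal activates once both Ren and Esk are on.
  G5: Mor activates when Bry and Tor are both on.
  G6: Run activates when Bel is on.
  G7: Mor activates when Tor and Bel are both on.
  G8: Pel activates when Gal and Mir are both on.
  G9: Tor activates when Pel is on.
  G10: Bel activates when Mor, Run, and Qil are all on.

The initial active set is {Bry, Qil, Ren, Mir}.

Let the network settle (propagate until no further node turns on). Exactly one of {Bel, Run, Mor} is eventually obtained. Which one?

Mor

G1: Qil on → Esk on.
G4: Ren and Esk on → Gal on.
Gal and Mir are on, so Pel activates (G8).
Pel is on, so Tor activates (G9).
G5: Bry and Tor on → Mor on.
Bel would need Mor, Run, and Qil (G10), but Run never turns on. Run would need Bel (G6), but Bel never turns on.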